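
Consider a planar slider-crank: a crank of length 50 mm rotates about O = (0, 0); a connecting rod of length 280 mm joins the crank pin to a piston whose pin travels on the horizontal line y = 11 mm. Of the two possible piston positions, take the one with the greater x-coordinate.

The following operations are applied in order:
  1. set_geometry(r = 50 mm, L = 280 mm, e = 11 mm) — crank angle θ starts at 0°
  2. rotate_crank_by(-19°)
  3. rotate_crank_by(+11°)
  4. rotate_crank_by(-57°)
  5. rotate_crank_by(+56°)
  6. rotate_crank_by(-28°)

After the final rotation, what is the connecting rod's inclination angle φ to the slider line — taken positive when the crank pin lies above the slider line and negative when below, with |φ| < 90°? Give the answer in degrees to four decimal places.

-8.4388

set_geometry: r = 50 mm, L = 280 mm, e = 11 mm; θ ← 0°
rotate_crank_by(-19°): θ ← 0° -19° = -19°
rotate_crank_by(+11°): θ ← -19° +11° = -8°
rotate_crank_by(-57°): θ ← -8° -57° = -65°
rotate_crank_by(+56°): θ ← -65° +56° = -9°
rotate_crank_by(-28°): θ ← -9° -28° = -37°
crank pin P = (r cos θ, r sin θ) = (39.931776, -30.090751)
h = r sin θ − e = -30.090751 − 11 = -41.090751
sin φ = h / L = -41.090751 / 280 = -0.14675268
φ = arcsin(-0.14675268) = -8.438786°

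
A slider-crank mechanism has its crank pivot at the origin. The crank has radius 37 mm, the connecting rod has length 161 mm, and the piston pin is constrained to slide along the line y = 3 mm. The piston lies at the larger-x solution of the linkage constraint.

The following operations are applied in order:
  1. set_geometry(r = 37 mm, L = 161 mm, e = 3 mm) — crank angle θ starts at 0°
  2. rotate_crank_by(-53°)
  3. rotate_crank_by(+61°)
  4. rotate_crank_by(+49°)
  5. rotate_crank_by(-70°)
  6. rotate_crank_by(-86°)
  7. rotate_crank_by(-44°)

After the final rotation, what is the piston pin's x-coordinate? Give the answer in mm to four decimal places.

129.4554

set_geometry: r = 37 mm, L = 161 mm, e = 3 mm; θ ← 0°
rotate_crank_by(-53°): θ ← 0° -53° = -53°
rotate_crank_by(+61°): θ ← -53° +61° = 8°
rotate_crank_by(+49°): θ ← 8° +49° = 57°
rotate_crank_by(-70°): θ ← 57° -70° = -13°
rotate_crank_by(-86°): θ ← -13° -86° = -99°
rotate_crank_by(-44°): θ ← -99° -44° = -143°
crank pin P = (r cos θ, r sin θ) = (-29.549514, -22.267156)
h = r sin θ − e = -22.267156 − 3 = -25.267156
x = r cos θ + √(L² − h²) = -29.549514 + √(25921.0 − 638.4292) = -29.549514 + 159.004940 = 129.455426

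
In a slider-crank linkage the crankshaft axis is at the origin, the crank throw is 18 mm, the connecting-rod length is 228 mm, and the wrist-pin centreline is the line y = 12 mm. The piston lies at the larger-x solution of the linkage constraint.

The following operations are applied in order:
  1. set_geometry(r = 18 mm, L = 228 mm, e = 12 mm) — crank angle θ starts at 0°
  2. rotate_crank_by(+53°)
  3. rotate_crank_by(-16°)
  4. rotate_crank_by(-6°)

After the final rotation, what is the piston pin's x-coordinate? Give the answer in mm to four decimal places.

243.4127

set_geometry: r = 18 mm, L = 228 mm, e = 12 mm; θ ← 0°
rotate_crank_by(+53°): θ ← 0° +53° = 53°
rotate_crank_by(-16°): θ ← 53° -16° = 37°
rotate_crank_by(-6°): θ ← 37° -6° = 31°
crank pin P = (r cos θ, r sin θ) = (15.429011, 9.270685)
h = r sin θ − e = 9.270685 − 12 = -2.729315
x = r cos θ + √(L² − h²) = 15.429011 + √(51984.0 − 7.4492) = 15.429011 + 227.983664 = 243.412675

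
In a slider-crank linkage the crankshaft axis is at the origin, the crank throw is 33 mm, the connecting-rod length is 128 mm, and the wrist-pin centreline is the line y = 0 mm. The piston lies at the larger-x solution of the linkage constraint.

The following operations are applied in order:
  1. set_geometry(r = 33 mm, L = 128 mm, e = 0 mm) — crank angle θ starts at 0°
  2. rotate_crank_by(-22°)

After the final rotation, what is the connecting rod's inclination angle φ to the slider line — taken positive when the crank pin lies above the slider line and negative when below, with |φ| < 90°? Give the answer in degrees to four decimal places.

set_geometry: r = 33 mm, L = 128 mm, e = 0 mm; θ ← 0°
rotate_crank_by(-22°): θ ← 0° -22° = -22°
crank pin P = (r cos θ, r sin θ) = (30.597067, -12.362018)
h = r sin θ − e = -12.362018 − 0 = -12.362018
sin φ = h / L = -12.362018 / 128 = -0.09657826
φ = arcsin(-0.09657826) = -5.542165°

-5.5422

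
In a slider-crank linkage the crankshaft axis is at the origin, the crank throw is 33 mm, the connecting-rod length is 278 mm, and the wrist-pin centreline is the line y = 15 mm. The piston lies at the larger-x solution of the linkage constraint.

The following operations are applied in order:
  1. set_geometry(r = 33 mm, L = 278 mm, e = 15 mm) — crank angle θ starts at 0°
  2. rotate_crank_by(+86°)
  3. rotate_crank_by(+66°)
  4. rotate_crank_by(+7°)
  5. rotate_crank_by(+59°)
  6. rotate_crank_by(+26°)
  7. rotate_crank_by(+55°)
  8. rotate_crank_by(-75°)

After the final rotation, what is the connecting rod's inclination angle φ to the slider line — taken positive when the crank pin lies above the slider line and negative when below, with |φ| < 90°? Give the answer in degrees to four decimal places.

set_geometry: r = 33 mm, L = 278 mm, e = 15 mm; θ ← 0°
rotate_crank_by(+86°): θ ← 0° +86° = 86°
rotate_crank_by(+66°): θ ← 86° +66° = 152°
rotate_crank_by(+7°): θ ← 152° +7° = 159°
rotate_crank_by(+59°): θ ← 159° +59° = 218°
rotate_crank_by(+26°): θ ← 218° +26° = 244°
rotate_crank_by(+55°): θ ← 244° +55° = 299°
rotate_crank_by(-75°): θ ← 299° -75° = 224°
crank pin P = (r cos θ, r sin θ) = (-23.738213, -22.923726)
h = r sin θ − e = -22.923726 − 15 = -37.923726
sin φ = h / L = -37.923726 / 278 = -0.13641628
φ = arcsin(-0.13641628) = -7.840525°

-7.8405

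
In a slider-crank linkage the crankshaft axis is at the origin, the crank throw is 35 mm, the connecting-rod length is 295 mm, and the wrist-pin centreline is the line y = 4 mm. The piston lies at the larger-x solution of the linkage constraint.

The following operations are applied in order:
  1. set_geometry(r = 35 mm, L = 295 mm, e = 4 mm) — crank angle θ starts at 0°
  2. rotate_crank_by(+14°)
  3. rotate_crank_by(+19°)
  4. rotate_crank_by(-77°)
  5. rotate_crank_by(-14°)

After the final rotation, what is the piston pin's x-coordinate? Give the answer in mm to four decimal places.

311.6181

set_geometry: r = 35 mm, L = 295 mm, e = 4 mm; θ ← 0°
rotate_crank_by(+14°): θ ← 0° +14° = 14°
rotate_crank_by(+19°): θ ← 14° +19° = 33°
rotate_crank_by(-77°): θ ← 33° -77° = -44°
rotate_crank_by(-14°): θ ← -44° -14° = -58°
crank pin P = (r cos θ, r sin θ) = (18.547174, -29.681683)
h = r sin θ − e = -29.681683 − 4 = -33.681683
x = r cos θ + √(L² − h²) = 18.547174 + √(87025.0 − 1134.4558) = 18.547174 + 293.070886 = 311.618060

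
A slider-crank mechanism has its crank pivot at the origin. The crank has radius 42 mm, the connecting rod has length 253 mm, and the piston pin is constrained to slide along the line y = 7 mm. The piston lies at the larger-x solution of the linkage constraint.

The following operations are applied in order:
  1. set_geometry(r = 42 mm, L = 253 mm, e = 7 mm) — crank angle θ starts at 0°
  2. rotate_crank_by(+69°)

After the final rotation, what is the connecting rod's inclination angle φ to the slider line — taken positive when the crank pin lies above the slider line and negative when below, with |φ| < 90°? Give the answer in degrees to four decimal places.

set_geometry: r = 42 mm, L = 253 mm, e = 7 mm; θ ← 0°
rotate_crank_by(+69°): θ ← 0° +69° = 69°
crank pin P = (r cos θ, r sin θ) = (15.051454, 39.210378)
h = r sin θ − e = 39.210378 − 7 = 32.210378
sin φ = h / L = 32.210378 / 253 = 0.12731375
φ = arcsin(0.12731375) = 7.314391°

7.3144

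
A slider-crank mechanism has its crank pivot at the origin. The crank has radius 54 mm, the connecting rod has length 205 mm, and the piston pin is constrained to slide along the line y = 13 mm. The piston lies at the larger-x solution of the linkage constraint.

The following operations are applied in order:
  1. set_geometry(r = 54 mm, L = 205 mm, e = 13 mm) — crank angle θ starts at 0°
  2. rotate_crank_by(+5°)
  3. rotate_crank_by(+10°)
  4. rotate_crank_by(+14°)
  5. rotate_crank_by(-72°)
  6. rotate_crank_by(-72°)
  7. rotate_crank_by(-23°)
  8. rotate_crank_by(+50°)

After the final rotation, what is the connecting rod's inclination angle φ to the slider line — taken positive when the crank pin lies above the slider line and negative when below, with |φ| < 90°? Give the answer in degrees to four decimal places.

set_geometry: r = 54 mm, L = 205 mm, e = 13 mm; θ ← 0°
rotate_crank_by(+5°): θ ← 0° +5° = 5°
rotate_crank_by(+10°): θ ← 5° +10° = 15°
rotate_crank_by(+14°): θ ← 15° +14° = 29°
rotate_crank_by(-72°): θ ← 29° -72° = -43°
rotate_crank_by(-72°): θ ← -43° -72° = -115°
rotate_crank_by(-23°): θ ← -115° -23° = -138°
rotate_crank_by(+50°): θ ← -138° +50° = -88°
crank pin P = (r cos θ, r sin θ) = (1.884573, -53.967105)
h = r sin θ − e = -53.967105 − 13 = -66.967105
sin φ = h / L = -66.967105 / 205 = -0.32666880
φ = arcsin(-0.32666880) = -19.066710°

-19.0667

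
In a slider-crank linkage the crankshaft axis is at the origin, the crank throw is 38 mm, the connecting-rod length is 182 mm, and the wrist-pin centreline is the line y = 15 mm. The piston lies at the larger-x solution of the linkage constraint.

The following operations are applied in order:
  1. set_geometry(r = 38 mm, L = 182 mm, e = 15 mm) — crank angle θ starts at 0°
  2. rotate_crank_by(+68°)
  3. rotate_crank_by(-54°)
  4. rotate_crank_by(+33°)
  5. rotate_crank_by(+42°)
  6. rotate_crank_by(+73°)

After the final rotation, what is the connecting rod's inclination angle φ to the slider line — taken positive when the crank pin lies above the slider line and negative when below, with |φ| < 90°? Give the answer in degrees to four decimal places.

-1.0255

set_geometry: r = 38 mm, L = 182 mm, e = 15 mm; θ ← 0°
rotate_crank_by(+68°): θ ← 0° +68° = 68°
rotate_crank_by(-54°): θ ← 68° -54° = 14°
rotate_crank_by(+33°): θ ← 14° +33° = 47°
rotate_crank_by(+42°): θ ← 47° +42° = 89°
rotate_crank_by(+73°): θ ← 89° +73° = 162°
crank pin P = (r cos θ, r sin θ) = (-36.140148, 11.742646)
h = r sin θ − e = 11.742646 − 15 = -3.257354
sin φ = h / L = -3.257354 / 182 = -0.01789755
φ = arcsin(-0.01789755) = -1.025509°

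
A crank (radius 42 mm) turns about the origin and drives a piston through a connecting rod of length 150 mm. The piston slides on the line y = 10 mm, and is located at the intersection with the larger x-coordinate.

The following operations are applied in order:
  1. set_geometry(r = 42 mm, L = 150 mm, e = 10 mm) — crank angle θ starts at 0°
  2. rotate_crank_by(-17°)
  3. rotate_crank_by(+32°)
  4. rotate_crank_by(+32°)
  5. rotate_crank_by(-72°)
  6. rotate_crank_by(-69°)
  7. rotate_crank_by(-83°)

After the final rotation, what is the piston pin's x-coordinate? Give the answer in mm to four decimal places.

set_geometry: r = 42 mm, L = 150 mm, e = 10 mm; θ ← 0°
rotate_crank_by(-17°): θ ← 0° -17° = -17°
rotate_crank_by(+32°): θ ← -17° +32° = 15°
rotate_crank_by(+32°): θ ← 15° +32° = 47°
rotate_crank_by(-72°): θ ← 47° -72° = -25°
rotate_crank_by(-69°): θ ← -25° -69° = -94°
rotate_crank_by(-83°): θ ← -94° -83° = -177°
crank pin P = (r cos θ, r sin θ) = (-41.942440, -2.198110)
h = r sin θ − e = -2.198110 − 10 = -12.198110
x = r cos θ + √(L² − h²) = -41.942440 + √(22500.0 − 148.7939) = -41.942440 + 149.503198 = 107.560757

107.5608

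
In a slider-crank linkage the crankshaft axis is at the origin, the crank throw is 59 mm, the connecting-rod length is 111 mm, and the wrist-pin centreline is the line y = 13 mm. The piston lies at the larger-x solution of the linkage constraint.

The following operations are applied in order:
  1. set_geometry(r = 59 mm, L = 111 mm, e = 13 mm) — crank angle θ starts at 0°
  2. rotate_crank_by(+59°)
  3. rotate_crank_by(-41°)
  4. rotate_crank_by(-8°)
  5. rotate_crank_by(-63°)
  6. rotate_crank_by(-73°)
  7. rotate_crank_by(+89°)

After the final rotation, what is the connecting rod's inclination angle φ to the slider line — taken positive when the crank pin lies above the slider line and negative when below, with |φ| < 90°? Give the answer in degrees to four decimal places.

-25.9127

set_geometry: r = 59 mm, L = 111 mm, e = 13 mm; θ ← 0°
rotate_crank_by(+59°): θ ← 0° +59° = 59°
rotate_crank_by(-41°): θ ← 59° -41° = 18°
rotate_crank_by(-8°): θ ← 18° -8° = 10°
rotate_crank_by(-63°): θ ← 10° -63° = -53°
rotate_crank_by(-73°): θ ← -53° -73° = -126°
rotate_crank_by(+89°): θ ← -126° +89° = -37°
crank pin P = (r cos θ, r sin θ) = (47.119495, -35.507086)
h = r sin θ − e = -35.507086 − 13 = -48.507086
sin φ = h / L = -48.507086 / 111 = -0.43700078
φ = arcsin(-0.43700078) = -25.912675°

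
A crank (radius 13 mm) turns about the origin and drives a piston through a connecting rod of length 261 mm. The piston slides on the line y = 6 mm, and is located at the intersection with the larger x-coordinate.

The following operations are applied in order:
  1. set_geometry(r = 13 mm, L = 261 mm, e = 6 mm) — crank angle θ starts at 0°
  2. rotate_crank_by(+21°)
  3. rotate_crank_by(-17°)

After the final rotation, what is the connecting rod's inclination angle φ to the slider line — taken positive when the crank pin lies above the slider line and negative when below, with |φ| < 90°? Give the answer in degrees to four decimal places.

set_geometry: r = 13 mm, L = 261 mm, e = 6 mm; θ ← 0°
rotate_crank_by(+21°): θ ← 0° +21° = 21°
rotate_crank_by(-17°): θ ← 21° -17° = 4°
crank pin P = (r cos θ, r sin θ) = (12.968333, 0.906834)
h = r sin θ − e = 0.906834 − 6 = -5.093166
sin φ = h / L = -5.093166 / 261 = -0.01951405
φ = arcsin(-0.01951405) = -1.118143°

-1.1181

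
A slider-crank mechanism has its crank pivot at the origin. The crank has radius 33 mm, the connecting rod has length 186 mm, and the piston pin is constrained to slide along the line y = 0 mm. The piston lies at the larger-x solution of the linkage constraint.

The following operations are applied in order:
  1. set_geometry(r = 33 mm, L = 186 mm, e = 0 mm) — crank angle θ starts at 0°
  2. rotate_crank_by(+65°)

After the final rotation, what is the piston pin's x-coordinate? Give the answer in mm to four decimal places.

197.5261

set_geometry: r = 33 mm, L = 186 mm, e = 0 mm; θ ← 0°
rotate_crank_by(+65°): θ ← 0° +65° = 65°
crank pin P = (r cos θ, r sin θ) = (13.946403, 29.908157)
h = r sin θ − e = 29.908157 − 0 = 29.908157
x = r cos θ + √(L² − h²) = 13.946403 + √(34596.0 − 894.4979) = 13.946403 + 183.579689 = 197.526091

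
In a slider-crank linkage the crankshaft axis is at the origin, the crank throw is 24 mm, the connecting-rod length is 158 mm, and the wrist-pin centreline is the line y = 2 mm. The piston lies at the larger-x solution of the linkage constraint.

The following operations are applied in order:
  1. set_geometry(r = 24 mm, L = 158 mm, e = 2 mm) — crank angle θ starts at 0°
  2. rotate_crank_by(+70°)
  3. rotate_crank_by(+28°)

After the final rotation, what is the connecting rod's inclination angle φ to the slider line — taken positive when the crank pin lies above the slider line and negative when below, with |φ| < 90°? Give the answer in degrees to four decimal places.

7.9184

set_geometry: r = 24 mm, L = 158 mm, e = 2 mm; θ ← 0°
rotate_crank_by(+70°): θ ← 0° +70° = 70°
rotate_crank_by(+28°): θ ← 70° +28° = 98°
crank pin P = (r cos θ, r sin θ) = (-3.340154, 23.766434)
h = r sin θ − e = 23.766434 − 2 = 21.766434
sin φ = h / L = 21.766434 / 158 = 0.13776224
φ = arcsin(0.13776224) = 7.918377°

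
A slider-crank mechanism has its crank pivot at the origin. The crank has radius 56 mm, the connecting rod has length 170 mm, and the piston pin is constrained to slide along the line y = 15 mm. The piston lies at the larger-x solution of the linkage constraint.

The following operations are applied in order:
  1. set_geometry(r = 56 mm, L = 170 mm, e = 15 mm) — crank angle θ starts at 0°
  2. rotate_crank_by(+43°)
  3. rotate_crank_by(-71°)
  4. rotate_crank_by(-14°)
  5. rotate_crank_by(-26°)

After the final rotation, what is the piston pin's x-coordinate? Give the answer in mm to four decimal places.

set_geometry: r = 56 mm, L = 170 mm, e = 15 mm; θ ← 0°
rotate_crank_by(+43°): θ ← 0° +43° = 43°
rotate_crank_by(-71°): θ ← 43° -71° = -28°
rotate_crank_by(-14°): θ ← -28° -14° = -42°
rotate_crank_by(-26°): θ ← -42° -26° = -68°
crank pin P = (r cos θ, r sin θ) = (20.977969, -51.922296)
h = r sin θ − e = -51.922296 − 15 = -66.922296
x = r cos θ + √(L² − h²) = 20.977969 + √(28900.0 − 4478.5937) = 20.977969 + 156.273498 = 177.251468

177.2515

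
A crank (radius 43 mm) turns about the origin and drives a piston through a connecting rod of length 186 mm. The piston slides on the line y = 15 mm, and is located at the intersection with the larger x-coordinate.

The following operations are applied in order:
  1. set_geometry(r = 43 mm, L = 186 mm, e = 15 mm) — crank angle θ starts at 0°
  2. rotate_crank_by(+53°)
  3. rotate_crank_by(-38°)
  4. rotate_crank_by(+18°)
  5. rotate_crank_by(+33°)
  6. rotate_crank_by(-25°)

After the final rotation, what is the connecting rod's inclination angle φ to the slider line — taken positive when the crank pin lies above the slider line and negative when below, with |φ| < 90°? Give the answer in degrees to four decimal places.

set_geometry: r = 43 mm, L = 186 mm, e = 15 mm; θ ← 0°
rotate_crank_by(+53°): θ ← 0° +53° = 53°
rotate_crank_by(-38°): θ ← 53° -38° = 15°
rotate_crank_by(+18°): θ ← 15° +18° = 33°
rotate_crank_by(+33°): θ ← 33° +33° = 66°
rotate_crank_by(-25°): θ ← 66° -25° = 41°
crank pin P = (r cos θ, r sin θ) = (32.452512, 28.210538)
h = r sin θ − e = 28.210538 − 15 = 13.210538
sin φ = h / L = 13.210538 / 186 = 0.07102440
φ = arcsin(0.07102440) = 4.072827°

4.0728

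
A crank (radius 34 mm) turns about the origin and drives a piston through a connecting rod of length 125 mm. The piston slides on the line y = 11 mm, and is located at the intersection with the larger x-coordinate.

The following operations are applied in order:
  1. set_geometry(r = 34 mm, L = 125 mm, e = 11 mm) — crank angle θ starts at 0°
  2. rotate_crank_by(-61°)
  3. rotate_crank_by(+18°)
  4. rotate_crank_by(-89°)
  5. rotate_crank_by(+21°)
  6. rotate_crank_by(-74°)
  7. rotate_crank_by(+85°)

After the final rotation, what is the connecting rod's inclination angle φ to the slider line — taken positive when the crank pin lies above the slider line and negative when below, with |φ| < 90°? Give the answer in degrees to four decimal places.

-20.8466

set_geometry: r = 34 mm, L = 125 mm, e = 11 mm; θ ← 0°
rotate_crank_by(-61°): θ ← 0° -61° = -61°
rotate_crank_by(+18°): θ ← -61° +18° = -43°
rotate_crank_by(-89°): θ ← -43° -89° = -132°
rotate_crank_by(+21°): θ ← -132° +21° = -111°
rotate_crank_by(-74°): θ ← -111° -74° = -185°
rotate_crank_by(+85°): θ ← -185° +85° = -100°
crank pin P = (r cos θ, r sin θ) = (-5.904038, -33.483464)
h = r sin θ − e = -33.483464 − 11 = -44.483464
sin φ = h / L = -44.483464 / 125 = -0.35586771
φ = arcsin(-0.35586771) = -20.846634°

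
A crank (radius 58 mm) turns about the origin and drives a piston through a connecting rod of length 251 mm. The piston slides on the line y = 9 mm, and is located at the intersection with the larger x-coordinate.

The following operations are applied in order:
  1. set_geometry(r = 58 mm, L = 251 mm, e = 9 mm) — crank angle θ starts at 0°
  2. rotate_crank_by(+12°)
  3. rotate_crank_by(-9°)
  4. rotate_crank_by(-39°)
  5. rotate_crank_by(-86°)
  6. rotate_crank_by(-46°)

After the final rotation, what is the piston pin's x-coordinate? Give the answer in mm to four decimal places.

set_geometry: r = 58 mm, L = 251 mm, e = 9 mm; θ ← 0°
rotate_crank_by(+12°): θ ← 0° +12° = 12°
rotate_crank_by(-9°): θ ← 12° -9° = 3°
rotate_crank_by(-39°): θ ← 3° -39° = -36°
rotate_crank_by(-86°): θ ← -36° -86° = -122°
rotate_crank_by(-46°): θ ← -122° -46° = -168°
crank pin P = (r cos θ, r sin θ) = (-56.732561, -12.058878)
h = r sin θ − e = -12.058878 − 9 = -21.058878
x = r cos θ + √(L² − h²) = -56.732561 + √(63001.0 − 443.4763) = -56.732561 + 250.115021 = 193.382460

193.3825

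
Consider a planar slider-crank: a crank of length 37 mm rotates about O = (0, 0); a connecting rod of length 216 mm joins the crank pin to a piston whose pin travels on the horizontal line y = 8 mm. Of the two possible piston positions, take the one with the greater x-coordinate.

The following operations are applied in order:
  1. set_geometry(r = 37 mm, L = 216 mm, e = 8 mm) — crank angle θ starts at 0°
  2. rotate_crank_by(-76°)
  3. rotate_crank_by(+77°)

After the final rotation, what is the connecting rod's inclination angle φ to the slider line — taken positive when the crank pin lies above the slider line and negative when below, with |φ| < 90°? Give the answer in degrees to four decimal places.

set_geometry: r = 37 mm, L = 216 mm, e = 8 mm; θ ← 0°
rotate_crank_by(-76°): θ ← 0° -76° = -76°
rotate_crank_by(+77°): θ ← -76° +77° = 1°
crank pin P = (r cos θ, r sin θ) = (36.994365, 0.645739)
h = r sin θ − e = 0.645739 − 8 = -7.354261
sin φ = h / L = -7.354261 / 216 = -0.03404750
φ = arcsin(-0.03404750) = -1.951155°

-1.9512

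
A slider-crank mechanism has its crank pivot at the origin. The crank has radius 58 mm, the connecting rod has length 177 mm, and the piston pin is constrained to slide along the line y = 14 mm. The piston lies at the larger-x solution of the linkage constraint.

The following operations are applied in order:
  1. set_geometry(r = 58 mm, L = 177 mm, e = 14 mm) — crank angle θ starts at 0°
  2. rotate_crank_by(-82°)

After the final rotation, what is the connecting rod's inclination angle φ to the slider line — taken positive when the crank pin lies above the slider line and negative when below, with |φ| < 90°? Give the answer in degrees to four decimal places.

set_geometry: r = 58 mm, L = 177 mm, e = 14 mm; θ ← 0°
rotate_crank_by(-82°): θ ← 0° -82° = -82°
crank pin P = (r cos θ, r sin θ) = (8.072040, -57.435548)
h = r sin θ − e = -57.435548 − 14 = -71.435548
sin φ = h / L = -71.435548 / 177 = -0.40359067
φ = arcsin(-0.40359067) = -23.802841°

-23.8028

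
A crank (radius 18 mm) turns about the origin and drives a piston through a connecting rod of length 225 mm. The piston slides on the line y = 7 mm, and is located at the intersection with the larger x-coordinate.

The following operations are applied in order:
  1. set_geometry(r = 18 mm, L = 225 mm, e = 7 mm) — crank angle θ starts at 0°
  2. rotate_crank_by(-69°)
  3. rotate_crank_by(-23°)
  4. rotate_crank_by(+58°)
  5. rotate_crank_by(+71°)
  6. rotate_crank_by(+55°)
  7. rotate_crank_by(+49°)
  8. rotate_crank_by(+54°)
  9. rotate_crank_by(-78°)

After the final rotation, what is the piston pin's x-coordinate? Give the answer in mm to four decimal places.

216.6466

set_geometry: r = 18 mm, L = 225 mm, e = 7 mm; θ ← 0°
rotate_crank_by(-69°): θ ← 0° -69° = -69°
rotate_crank_by(-23°): θ ← -69° -23° = -92°
rotate_crank_by(+58°): θ ← -92° +58° = -34°
rotate_crank_by(+71°): θ ← -34° +71° = 37°
rotate_crank_by(+55°): θ ← 37° +55° = 92°
rotate_crank_by(+49°): θ ← 92° +49° = 141°
rotate_crank_by(+54°): θ ← 141° +54° = 195°
rotate_crank_by(-78°): θ ← 195° -78° = 117°
crank pin P = (r cos θ, r sin θ) = (-8.171829, 16.038117)
h = r sin θ − e = 16.038117 − 7 = 9.038117
x = r cos θ + √(L² − h²) = -8.171829 + √(50625.0 − 81.6876) = -8.171829 + 224.818399 = 216.646570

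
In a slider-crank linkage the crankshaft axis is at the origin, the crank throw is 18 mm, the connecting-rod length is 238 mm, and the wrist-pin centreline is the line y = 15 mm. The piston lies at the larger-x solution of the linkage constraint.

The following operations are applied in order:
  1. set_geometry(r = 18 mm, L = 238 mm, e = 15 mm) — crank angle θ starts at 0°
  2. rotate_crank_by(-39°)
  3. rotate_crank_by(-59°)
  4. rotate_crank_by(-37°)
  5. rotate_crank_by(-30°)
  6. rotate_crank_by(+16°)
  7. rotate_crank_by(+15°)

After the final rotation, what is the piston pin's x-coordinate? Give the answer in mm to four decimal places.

set_geometry: r = 18 mm, L = 238 mm, e = 15 mm; θ ← 0°
rotate_crank_by(-39°): θ ← 0° -39° = -39°
rotate_crank_by(-59°): θ ← -39° -59° = -98°
rotate_crank_by(-37°): θ ← -98° -37° = -135°
rotate_crank_by(-30°): θ ← -135° -30° = -165°
rotate_crank_by(+16°): θ ← -165° +16° = -149°
rotate_crank_by(+15°): θ ← -149° +15° = -134°
crank pin P = (r cos θ, r sin θ) = (-12.503851, -12.948116)
h = r sin θ − e = -12.948116 − 15 = -27.948116
x = r cos θ + √(L² − h²) = -12.503851 + √(56644.0 − 781.0972) = -12.503851 + 236.353343 = 223.849492

223.8495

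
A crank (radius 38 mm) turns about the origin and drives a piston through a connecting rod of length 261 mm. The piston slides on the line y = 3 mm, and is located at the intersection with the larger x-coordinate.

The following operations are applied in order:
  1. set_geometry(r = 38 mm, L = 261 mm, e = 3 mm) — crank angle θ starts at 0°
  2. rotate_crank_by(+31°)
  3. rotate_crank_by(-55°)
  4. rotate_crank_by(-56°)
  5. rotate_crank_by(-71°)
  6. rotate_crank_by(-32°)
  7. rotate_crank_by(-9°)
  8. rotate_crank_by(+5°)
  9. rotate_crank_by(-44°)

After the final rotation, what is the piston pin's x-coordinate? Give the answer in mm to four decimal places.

235.7338

set_geometry: r = 38 mm, L = 261 mm, e = 3 mm; θ ← 0°
rotate_crank_by(+31°): θ ← 0° +31° = 31°
rotate_crank_by(-55°): θ ← 31° -55° = -24°
rotate_crank_by(-56°): θ ← -24° -56° = -80°
rotate_crank_by(-71°): θ ← -80° -71° = -151°
rotate_crank_by(-32°): θ ← -151° -32° = -183°
rotate_crank_by(-9°): θ ← -183° -9° = -192°
rotate_crank_by(+5°): θ ← -192° +5° = -187°
rotate_crank_by(-44°): θ ← -187° -44° = -231°
crank pin P = (r cos θ, r sin θ) = (-23.914175, 29.531547)
h = r sin θ − e = 29.531547 − 3 = 26.531547
x = r cos θ + √(L² − h²) = -23.914175 + √(68121.0 − 703.9230) = -23.914175 + 259.647987 = 235.733812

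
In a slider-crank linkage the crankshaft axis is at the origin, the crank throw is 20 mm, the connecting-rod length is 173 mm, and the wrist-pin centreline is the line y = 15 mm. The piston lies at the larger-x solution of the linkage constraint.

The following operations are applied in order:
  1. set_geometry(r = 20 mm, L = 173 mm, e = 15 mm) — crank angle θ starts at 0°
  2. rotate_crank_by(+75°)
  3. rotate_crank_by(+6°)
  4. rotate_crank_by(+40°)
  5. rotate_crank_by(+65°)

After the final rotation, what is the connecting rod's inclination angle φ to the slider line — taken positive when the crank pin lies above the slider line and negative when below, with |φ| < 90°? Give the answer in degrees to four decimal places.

set_geometry: r = 20 mm, L = 173 mm, e = 15 mm; θ ← 0°
rotate_crank_by(+75°): θ ← 0° +75° = 75°
rotate_crank_by(+6°): θ ← 75° +6° = 81°
rotate_crank_by(+40°): θ ← 81° +40° = 121°
rotate_crank_by(+65°): θ ← 121° +65° = 186°
crank pin P = (r cos θ, r sin θ) = (-19.890438, -2.090569)
h = r sin θ − e = -2.090569 − 15 = -17.090569
sin φ = h / L = -17.090569 / 173 = -0.09878942
φ = arcsin(-0.09878942) = -5.669464°

-5.6695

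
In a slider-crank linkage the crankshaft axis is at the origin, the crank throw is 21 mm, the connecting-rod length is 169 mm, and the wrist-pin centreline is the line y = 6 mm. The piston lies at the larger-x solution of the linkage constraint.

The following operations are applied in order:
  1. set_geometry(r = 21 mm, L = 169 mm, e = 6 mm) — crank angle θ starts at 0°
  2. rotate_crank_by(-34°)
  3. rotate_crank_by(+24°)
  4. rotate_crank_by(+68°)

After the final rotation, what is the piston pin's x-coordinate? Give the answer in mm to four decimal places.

set_geometry: r = 21 mm, L = 169 mm, e = 6 mm; θ ← 0°
rotate_crank_by(-34°): θ ← 0° -34° = -34°
rotate_crank_by(+24°): θ ← -34° +24° = -10°
rotate_crank_by(+68°): θ ← -10° +68° = 58°
crank pin P = (r cos θ, r sin θ) = (11.128305, 17.809010)
h = r sin θ − e = 17.809010 − 6 = 11.809010
x = r cos θ + √(L² − h²) = 11.128305 + √(28561.0 − 139.4527) = 11.128305 + 168.586913 = 179.715218

179.7152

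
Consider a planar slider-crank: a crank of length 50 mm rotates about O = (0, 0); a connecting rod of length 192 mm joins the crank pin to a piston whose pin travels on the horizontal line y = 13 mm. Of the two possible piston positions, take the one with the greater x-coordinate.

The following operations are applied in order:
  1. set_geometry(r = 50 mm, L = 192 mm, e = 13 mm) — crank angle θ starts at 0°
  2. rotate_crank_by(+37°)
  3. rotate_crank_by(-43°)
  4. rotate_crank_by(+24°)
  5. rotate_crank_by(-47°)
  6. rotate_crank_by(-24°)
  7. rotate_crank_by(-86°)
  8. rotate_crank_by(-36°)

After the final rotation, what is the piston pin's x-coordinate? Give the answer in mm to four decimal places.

141.4040

set_geometry: r = 50 mm, L = 192 mm, e = 13 mm; θ ← 0°
rotate_crank_by(+37°): θ ← 0° +37° = 37°
rotate_crank_by(-43°): θ ← 37° -43° = -6°
rotate_crank_by(+24°): θ ← -6° +24° = 18°
rotate_crank_by(-47°): θ ← 18° -47° = -29°
rotate_crank_by(-24°): θ ← -29° -24° = -53°
rotate_crank_by(-86°): θ ← -53° -86° = -139°
rotate_crank_by(-36°): θ ← -139° -36° = -175°
crank pin P = (r cos θ, r sin θ) = (-49.809735, -4.357787)
h = r sin θ − e = -4.357787 − 13 = -17.357787
x = r cos θ + √(L² − h²) = -49.809735 + √(36864.0 − 301.2928) = -49.809735 + 191.213774 = 141.404039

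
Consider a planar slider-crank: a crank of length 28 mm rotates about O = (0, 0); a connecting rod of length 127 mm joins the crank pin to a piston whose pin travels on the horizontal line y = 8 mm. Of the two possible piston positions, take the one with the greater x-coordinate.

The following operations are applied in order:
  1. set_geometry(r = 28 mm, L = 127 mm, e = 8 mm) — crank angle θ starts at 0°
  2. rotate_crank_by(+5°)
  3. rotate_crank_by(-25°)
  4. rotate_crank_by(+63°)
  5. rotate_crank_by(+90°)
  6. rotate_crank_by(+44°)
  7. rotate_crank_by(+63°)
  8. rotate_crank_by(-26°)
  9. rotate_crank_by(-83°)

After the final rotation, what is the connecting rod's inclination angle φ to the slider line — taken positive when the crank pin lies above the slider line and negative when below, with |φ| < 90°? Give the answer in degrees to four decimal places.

set_geometry: r = 28 mm, L = 127 mm, e = 8 mm; θ ← 0°
rotate_crank_by(+5°): θ ← 0° +5° = 5°
rotate_crank_by(-25°): θ ← 5° -25° = -20°
rotate_crank_by(+63°): θ ← -20° +63° = 43°
rotate_crank_by(+90°): θ ← 43° +90° = 133°
rotate_crank_by(+44°): θ ← 133° +44° = 177°
rotate_crank_by(+63°): θ ← 177° +63° = 240°
rotate_crank_by(-26°): θ ← 240° -26° = 214°
rotate_crank_by(-83°): θ ← 214° -83° = 131°
crank pin P = (r cos θ, r sin θ) = (-18.369653, 21.131868)
h = r sin θ − e = 21.131868 − 8 = 13.131868
sin φ = h / L = 13.131868 / 127 = 0.10340054
φ = arcsin(0.10340054) = 5.935022°

5.9350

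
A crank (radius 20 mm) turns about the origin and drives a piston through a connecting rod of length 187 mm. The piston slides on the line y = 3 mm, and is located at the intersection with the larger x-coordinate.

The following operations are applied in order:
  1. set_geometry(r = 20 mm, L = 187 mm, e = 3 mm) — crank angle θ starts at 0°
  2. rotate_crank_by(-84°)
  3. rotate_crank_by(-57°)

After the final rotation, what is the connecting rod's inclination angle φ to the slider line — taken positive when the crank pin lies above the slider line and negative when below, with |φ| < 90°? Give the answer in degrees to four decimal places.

-4.7811

set_geometry: r = 20 mm, L = 187 mm, e = 3 mm; θ ← 0°
rotate_crank_by(-84°): θ ← 0° -84° = -84°
rotate_crank_by(-57°): θ ← -84° -57° = -141°
crank pin P = (r cos θ, r sin θ) = (-15.542919, -12.586408)
h = r sin θ − e = -12.586408 − 3 = -15.586408
sin φ = h / L = -15.586408 / 187 = -0.08334977
φ = arcsin(-0.08334977) = -4.781137°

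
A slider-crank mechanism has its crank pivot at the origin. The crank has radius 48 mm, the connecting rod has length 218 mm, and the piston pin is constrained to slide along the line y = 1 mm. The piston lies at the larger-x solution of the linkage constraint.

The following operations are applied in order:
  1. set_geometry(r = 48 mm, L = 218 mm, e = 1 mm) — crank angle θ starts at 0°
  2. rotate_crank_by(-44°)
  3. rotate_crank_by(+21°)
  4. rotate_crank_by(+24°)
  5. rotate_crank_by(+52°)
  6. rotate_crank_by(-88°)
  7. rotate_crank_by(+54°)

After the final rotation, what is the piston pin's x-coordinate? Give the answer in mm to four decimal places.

262.8936

set_geometry: r = 48 mm, L = 218 mm, e = 1 mm; θ ← 0°
rotate_crank_by(-44°): θ ← 0° -44° = -44°
rotate_crank_by(+21°): θ ← -44° +21° = -23°
rotate_crank_by(+24°): θ ← -23° +24° = 1°
rotate_crank_by(+52°): θ ← 1° +52° = 53°
rotate_crank_by(-88°): θ ← 53° -88° = -35°
rotate_crank_by(+54°): θ ← -35° +54° = 19°
crank pin P = (r cos θ, r sin θ) = (45.384892, 15.627271)
h = r sin θ − e = 15.627271 − 1 = 14.627271
x = r cos θ + √(L² − h²) = 45.384892 + √(47524.0 − 213.9571) = 45.384892 + 217.508719 = 262.893611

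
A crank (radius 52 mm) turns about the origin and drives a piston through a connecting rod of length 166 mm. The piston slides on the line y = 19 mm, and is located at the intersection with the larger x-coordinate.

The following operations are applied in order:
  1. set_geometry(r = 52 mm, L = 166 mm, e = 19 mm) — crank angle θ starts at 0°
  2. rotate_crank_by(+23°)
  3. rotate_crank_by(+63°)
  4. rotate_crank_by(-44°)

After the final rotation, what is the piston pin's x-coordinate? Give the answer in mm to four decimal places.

set_geometry: r = 52 mm, L = 166 mm, e = 19 mm; θ ← 0°
rotate_crank_by(+23°): θ ← 0° +23° = 23°
rotate_crank_by(+63°): θ ← 23° +63° = 86°
rotate_crank_by(-44°): θ ← 86° -44° = 42°
crank pin P = (r cos θ, r sin θ) = (38.643531, 34.794792)
h = r sin θ − e = 34.794792 − 19 = 15.794792
x = r cos θ + √(L² − h²) = 38.643531 + √(27556.0 − 249.4754) = 38.643531 + 165.246859 = 203.890390

203.8904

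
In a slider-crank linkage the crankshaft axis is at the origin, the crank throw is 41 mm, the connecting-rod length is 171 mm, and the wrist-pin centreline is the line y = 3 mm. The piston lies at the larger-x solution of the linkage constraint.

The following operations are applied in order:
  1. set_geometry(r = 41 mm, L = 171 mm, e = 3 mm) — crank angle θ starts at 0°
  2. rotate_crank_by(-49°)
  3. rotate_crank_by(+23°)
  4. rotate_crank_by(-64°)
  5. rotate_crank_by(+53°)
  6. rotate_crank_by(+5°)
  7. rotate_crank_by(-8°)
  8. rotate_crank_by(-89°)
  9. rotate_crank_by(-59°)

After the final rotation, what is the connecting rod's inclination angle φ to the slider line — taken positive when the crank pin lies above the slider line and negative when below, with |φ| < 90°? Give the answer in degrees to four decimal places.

0.9068

set_geometry: r = 41 mm, L = 171 mm, e = 3 mm; θ ← 0°
rotate_crank_by(-49°): θ ← 0° -49° = -49°
rotate_crank_by(+23°): θ ← -49° +23° = -26°
rotate_crank_by(-64°): θ ← -26° -64° = -90°
rotate_crank_by(+53°): θ ← -90° +53° = -37°
rotate_crank_by(+5°): θ ← -37° +5° = -32°
rotate_crank_by(-8°): θ ← -32° -8° = -40°
rotate_crank_by(-89°): θ ← -40° -89° = -129°
rotate_crank_by(-59°): θ ← -129° -59° = -188°
crank pin P = (r cos θ, r sin θ) = (-40.600991, 5.706097)
h = r sin θ − e = 5.706097 − 3 = 2.706097
sin φ = h / L = 2.706097 / 171 = 0.01582513
φ = arcsin(0.01582513) = 0.906751°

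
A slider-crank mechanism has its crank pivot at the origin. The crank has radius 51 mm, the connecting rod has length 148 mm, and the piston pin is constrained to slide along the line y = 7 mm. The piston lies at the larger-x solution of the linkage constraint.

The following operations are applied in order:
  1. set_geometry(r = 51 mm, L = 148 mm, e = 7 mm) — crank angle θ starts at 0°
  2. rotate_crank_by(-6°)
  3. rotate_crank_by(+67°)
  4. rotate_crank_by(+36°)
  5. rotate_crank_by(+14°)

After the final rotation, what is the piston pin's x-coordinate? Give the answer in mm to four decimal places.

124.0419

set_geometry: r = 51 mm, L = 148 mm, e = 7 mm; θ ← 0°
rotate_crank_by(-6°): θ ← 0° -6° = -6°
rotate_crank_by(+67°): θ ← -6° +67° = 61°
rotate_crank_by(+36°): θ ← 61° +36° = 97°
rotate_crank_by(+14°): θ ← 97° +14° = 111°
crank pin P = (r cos θ, r sin θ) = (-18.276765, 47.612602)
h = r sin θ − e = 47.612602 − 7 = 40.612602
x = r cos θ + √(L² − h²) = -18.276765 + √(21904.0 − 1649.3834) = -18.276765 + 142.318715 = 124.041949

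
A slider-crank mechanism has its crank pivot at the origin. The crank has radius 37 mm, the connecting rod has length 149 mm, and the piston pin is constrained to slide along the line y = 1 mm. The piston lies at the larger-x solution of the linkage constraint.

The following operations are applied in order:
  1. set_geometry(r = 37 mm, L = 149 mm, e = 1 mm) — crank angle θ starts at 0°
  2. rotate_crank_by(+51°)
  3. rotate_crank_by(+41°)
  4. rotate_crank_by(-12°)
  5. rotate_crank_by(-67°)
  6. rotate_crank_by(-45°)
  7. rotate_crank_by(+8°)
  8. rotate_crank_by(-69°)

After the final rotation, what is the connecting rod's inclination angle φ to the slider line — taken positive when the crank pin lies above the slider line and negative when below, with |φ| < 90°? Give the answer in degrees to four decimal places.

-14.7554

set_geometry: r = 37 mm, L = 149 mm, e = 1 mm; θ ← 0°
rotate_crank_by(+51°): θ ← 0° +51° = 51°
rotate_crank_by(+41°): θ ← 51° +41° = 92°
rotate_crank_by(-12°): θ ← 92° -12° = 80°
rotate_crank_by(-67°): θ ← 80° -67° = 13°
rotate_crank_by(-45°): θ ← 13° -45° = -32°
rotate_crank_by(+8°): θ ← -32° +8° = -24°
rotate_crank_by(-69°): θ ← -24° -69° = -93°
crank pin P = (r cos θ, r sin θ) = (-1.936430, -36.949293)
h = r sin θ − e = -36.949293 − 1 = -37.949293
sin φ = h / L = -37.949293 / 149 = -0.25469324
φ = arcsin(-0.25469324) = -14.755409°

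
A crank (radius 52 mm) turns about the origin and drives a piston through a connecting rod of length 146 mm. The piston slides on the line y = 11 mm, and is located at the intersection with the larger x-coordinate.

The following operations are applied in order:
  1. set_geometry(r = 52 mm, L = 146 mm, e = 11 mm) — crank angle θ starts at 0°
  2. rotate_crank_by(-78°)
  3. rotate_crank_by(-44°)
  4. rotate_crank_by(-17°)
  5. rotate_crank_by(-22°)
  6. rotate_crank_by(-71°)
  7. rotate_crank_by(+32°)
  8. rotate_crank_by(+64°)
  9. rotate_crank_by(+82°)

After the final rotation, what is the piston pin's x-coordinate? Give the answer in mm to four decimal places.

set_geometry: r = 52 mm, L = 146 mm, e = 11 mm; θ ← 0°
rotate_crank_by(-78°): θ ← 0° -78° = -78°
rotate_crank_by(-44°): θ ← -78° -44° = -122°
rotate_crank_by(-17°): θ ← -122° -17° = -139°
rotate_crank_by(-22°): θ ← -139° -22° = -161°
rotate_crank_by(-71°): θ ← -161° -71° = -232°
rotate_crank_by(+32°): θ ← -232° +32° = -200°
rotate_crank_by(+64°): θ ← -200° +64° = -136°
rotate_crank_by(+82°): θ ← -136° +82° = -54°
crank pin P = (r cos θ, r sin θ) = (30.564833, -42.068884)
h = r sin θ − e = -42.068884 − 11 = -53.068884
x = r cos θ + √(L² − h²) = 30.564833 + √(21316.0 − 2816.3064) = 30.564833 + 136.013579 = 166.578412

166.5784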